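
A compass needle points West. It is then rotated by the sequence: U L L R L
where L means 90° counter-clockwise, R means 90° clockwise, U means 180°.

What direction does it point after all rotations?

Answer: Final heading: West

Derivation:
Start: West
  U (U-turn (180°)) -> East
  L (left (90° counter-clockwise)) -> North
  L (left (90° counter-clockwise)) -> West
  R (right (90° clockwise)) -> North
  L (left (90° counter-clockwise)) -> West
Final: West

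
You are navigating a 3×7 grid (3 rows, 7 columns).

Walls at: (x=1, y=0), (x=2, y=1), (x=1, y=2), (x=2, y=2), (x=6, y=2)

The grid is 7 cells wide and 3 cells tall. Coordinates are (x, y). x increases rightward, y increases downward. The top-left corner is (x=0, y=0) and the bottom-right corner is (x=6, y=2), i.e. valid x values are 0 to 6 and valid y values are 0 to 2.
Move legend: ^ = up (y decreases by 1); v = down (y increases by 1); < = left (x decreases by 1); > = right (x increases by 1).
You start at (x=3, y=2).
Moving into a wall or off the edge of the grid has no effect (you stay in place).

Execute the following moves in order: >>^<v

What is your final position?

Answer: Final position: (x=4, y=2)

Derivation:
Start: (x=3, y=2)
  > (right): (x=3, y=2) -> (x=4, y=2)
  > (right): (x=4, y=2) -> (x=5, y=2)
  ^ (up): (x=5, y=2) -> (x=5, y=1)
  < (left): (x=5, y=1) -> (x=4, y=1)
  v (down): (x=4, y=1) -> (x=4, y=2)
Final: (x=4, y=2)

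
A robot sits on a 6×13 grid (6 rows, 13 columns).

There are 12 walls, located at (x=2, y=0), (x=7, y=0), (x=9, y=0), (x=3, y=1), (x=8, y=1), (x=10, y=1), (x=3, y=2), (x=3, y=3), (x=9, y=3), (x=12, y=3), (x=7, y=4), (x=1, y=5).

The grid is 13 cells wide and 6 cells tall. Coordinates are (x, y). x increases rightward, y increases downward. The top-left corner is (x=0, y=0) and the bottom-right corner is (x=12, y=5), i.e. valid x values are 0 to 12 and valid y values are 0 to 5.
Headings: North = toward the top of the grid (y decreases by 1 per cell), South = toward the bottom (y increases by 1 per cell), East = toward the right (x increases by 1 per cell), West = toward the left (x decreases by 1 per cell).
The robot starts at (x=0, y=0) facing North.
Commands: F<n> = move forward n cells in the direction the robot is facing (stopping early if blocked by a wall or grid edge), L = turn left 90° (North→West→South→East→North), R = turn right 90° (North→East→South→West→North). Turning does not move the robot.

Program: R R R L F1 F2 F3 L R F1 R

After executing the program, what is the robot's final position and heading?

Answer: Final position: (x=0, y=5), facing West

Derivation:
Start: (x=0, y=0), facing North
  R: turn right, now facing East
  R: turn right, now facing South
  R: turn right, now facing West
  L: turn left, now facing South
  F1: move forward 1, now at (x=0, y=1)
  F2: move forward 2, now at (x=0, y=3)
  F3: move forward 2/3 (blocked), now at (x=0, y=5)
  L: turn left, now facing East
  R: turn right, now facing South
  F1: move forward 0/1 (blocked), now at (x=0, y=5)
  R: turn right, now facing West
Final: (x=0, y=5), facing West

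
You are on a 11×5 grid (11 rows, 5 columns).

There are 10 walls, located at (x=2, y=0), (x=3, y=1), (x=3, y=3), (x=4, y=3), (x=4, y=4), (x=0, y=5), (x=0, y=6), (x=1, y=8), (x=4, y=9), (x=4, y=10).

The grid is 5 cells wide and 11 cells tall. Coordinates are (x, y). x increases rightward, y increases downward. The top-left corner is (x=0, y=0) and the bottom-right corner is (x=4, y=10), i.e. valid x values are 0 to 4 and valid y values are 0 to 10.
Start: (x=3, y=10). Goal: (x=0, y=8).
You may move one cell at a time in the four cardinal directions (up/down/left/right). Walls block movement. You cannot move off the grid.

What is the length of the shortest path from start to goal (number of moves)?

Answer: Shortest path length: 5

Derivation:
BFS from (x=3, y=10) until reaching (x=0, y=8):
  Distance 0: (x=3, y=10)
  Distance 1: (x=3, y=9), (x=2, y=10)
  Distance 2: (x=3, y=8), (x=2, y=9), (x=1, y=10)
  Distance 3: (x=3, y=7), (x=2, y=8), (x=4, y=8), (x=1, y=9), (x=0, y=10)
  Distance 4: (x=3, y=6), (x=2, y=7), (x=4, y=7), (x=0, y=9)
  Distance 5: (x=3, y=5), (x=2, y=6), (x=4, y=6), (x=1, y=7), (x=0, y=8)  <- goal reached here
One shortest path (5 moves): (x=3, y=10) -> (x=2, y=10) -> (x=1, y=10) -> (x=0, y=10) -> (x=0, y=9) -> (x=0, y=8)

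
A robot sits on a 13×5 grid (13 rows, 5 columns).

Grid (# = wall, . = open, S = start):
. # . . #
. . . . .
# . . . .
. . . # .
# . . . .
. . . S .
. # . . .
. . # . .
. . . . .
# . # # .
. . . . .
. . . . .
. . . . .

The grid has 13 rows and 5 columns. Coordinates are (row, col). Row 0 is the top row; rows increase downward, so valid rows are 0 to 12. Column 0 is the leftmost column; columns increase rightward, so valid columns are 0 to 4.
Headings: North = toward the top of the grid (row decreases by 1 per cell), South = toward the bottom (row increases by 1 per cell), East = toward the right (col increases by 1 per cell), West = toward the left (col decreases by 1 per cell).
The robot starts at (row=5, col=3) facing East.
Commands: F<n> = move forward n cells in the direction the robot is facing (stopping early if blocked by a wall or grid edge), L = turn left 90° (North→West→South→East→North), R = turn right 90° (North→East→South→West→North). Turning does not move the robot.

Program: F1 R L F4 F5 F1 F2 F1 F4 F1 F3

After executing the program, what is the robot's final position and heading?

Answer: Final position: (row=5, col=4), facing East

Derivation:
Start: (row=5, col=3), facing East
  F1: move forward 1, now at (row=5, col=4)
  R: turn right, now facing South
  L: turn left, now facing East
  F4: move forward 0/4 (blocked), now at (row=5, col=4)
  F5: move forward 0/5 (blocked), now at (row=5, col=4)
  F1: move forward 0/1 (blocked), now at (row=5, col=4)
  F2: move forward 0/2 (blocked), now at (row=5, col=4)
  F1: move forward 0/1 (blocked), now at (row=5, col=4)
  F4: move forward 0/4 (blocked), now at (row=5, col=4)
  F1: move forward 0/1 (blocked), now at (row=5, col=4)
  F3: move forward 0/3 (blocked), now at (row=5, col=4)
Final: (row=5, col=4), facing East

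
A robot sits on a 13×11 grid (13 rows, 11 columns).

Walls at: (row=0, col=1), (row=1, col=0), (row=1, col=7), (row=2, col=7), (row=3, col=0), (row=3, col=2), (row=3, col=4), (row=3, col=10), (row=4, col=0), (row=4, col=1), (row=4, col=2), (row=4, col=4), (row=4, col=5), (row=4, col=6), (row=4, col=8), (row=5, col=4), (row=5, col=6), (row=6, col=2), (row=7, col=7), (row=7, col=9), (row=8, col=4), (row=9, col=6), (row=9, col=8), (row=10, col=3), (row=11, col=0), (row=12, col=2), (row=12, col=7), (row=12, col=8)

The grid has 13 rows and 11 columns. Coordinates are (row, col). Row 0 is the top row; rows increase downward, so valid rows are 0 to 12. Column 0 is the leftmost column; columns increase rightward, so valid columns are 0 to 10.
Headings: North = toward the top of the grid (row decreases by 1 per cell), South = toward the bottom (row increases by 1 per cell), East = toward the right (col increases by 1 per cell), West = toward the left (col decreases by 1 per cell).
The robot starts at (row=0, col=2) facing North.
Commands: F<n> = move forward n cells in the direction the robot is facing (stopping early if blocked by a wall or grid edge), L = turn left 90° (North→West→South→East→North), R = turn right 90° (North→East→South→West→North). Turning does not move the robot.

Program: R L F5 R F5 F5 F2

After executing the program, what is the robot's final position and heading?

Answer: Final position: (row=0, col=10), facing East

Derivation:
Start: (row=0, col=2), facing North
  R: turn right, now facing East
  L: turn left, now facing North
  F5: move forward 0/5 (blocked), now at (row=0, col=2)
  R: turn right, now facing East
  F5: move forward 5, now at (row=0, col=7)
  F5: move forward 3/5 (blocked), now at (row=0, col=10)
  F2: move forward 0/2 (blocked), now at (row=0, col=10)
Final: (row=0, col=10), facing East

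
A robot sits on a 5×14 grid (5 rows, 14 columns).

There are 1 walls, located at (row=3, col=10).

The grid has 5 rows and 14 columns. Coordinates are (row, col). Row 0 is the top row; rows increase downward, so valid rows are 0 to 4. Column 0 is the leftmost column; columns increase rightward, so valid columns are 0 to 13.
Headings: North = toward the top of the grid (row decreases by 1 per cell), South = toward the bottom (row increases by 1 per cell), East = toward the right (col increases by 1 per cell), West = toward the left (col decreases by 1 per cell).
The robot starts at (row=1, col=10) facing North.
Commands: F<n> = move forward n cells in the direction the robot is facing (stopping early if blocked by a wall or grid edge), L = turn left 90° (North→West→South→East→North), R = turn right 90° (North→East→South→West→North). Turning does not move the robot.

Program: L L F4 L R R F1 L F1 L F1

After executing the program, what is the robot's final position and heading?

Answer: Final position: (row=3, col=9), facing East

Derivation:
Start: (row=1, col=10), facing North
  L: turn left, now facing West
  L: turn left, now facing South
  F4: move forward 1/4 (blocked), now at (row=2, col=10)
  L: turn left, now facing East
  R: turn right, now facing South
  R: turn right, now facing West
  F1: move forward 1, now at (row=2, col=9)
  L: turn left, now facing South
  F1: move forward 1, now at (row=3, col=9)
  L: turn left, now facing East
  F1: move forward 0/1 (blocked), now at (row=3, col=9)
Final: (row=3, col=9), facing East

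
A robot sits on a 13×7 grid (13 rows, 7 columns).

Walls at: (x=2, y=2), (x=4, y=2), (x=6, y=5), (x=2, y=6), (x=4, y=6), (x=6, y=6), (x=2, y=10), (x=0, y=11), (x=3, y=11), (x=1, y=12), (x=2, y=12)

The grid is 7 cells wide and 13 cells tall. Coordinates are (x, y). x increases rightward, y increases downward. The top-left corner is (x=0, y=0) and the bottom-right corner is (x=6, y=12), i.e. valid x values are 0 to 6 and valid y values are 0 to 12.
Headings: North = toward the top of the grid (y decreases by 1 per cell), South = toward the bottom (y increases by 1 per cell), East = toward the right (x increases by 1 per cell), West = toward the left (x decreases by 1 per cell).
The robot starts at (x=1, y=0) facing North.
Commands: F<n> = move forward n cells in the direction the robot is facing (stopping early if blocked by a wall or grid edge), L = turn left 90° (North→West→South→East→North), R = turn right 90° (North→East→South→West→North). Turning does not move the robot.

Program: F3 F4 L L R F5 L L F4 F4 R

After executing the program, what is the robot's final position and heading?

Answer: Final position: (x=6, y=0), facing South

Derivation:
Start: (x=1, y=0), facing North
  F3: move forward 0/3 (blocked), now at (x=1, y=0)
  F4: move forward 0/4 (blocked), now at (x=1, y=0)
  L: turn left, now facing West
  L: turn left, now facing South
  R: turn right, now facing West
  F5: move forward 1/5 (blocked), now at (x=0, y=0)
  L: turn left, now facing South
  L: turn left, now facing East
  F4: move forward 4, now at (x=4, y=0)
  F4: move forward 2/4 (blocked), now at (x=6, y=0)
  R: turn right, now facing South
Final: (x=6, y=0), facing South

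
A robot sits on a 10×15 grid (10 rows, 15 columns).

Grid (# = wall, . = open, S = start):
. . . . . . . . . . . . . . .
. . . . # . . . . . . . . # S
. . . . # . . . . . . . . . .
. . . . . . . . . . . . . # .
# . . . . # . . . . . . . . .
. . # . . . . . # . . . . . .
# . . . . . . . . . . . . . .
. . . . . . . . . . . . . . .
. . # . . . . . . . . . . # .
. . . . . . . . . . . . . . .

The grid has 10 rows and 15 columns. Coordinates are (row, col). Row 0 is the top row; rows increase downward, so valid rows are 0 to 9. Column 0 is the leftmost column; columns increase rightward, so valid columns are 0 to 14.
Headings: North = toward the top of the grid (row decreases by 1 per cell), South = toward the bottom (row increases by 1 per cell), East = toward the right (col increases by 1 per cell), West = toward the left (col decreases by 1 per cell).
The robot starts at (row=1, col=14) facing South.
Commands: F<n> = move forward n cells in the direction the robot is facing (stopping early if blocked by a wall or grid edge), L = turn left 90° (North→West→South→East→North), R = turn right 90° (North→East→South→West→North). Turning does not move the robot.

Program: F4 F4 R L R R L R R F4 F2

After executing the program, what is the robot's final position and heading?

Start: (row=1, col=14), facing South
  F4: move forward 4, now at (row=5, col=14)
  F4: move forward 4, now at (row=9, col=14)
  R: turn right, now facing West
  L: turn left, now facing South
  R: turn right, now facing West
  R: turn right, now facing North
  L: turn left, now facing West
  R: turn right, now facing North
  R: turn right, now facing East
  F4: move forward 0/4 (blocked), now at (row=9, col=14)
  F2: move forward 0/2 (blocked), now at (row=9, col=14)
Final: (row=9, col=14), facing East

Answer: Final position: (row=9, col=14), facing East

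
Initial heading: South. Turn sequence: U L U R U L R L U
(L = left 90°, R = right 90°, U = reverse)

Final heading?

Answer: Final heading: East

Derivation:
Start: South
  U (U-turn (180°)) -> North
  L (left (90° counter-clockwise)) -> West
  U (U-turn (180°)) -> East
  R (right (90° clockwise)) -> South
  U (U-turn (180°)) -> North
  L (left (90° counter-clockwise)) -> West
  R (right (90° clockwise)) -> North
  L (left (90° counter-clockwise)) -> West
  U (U-turn (180°)) -> East
Final: East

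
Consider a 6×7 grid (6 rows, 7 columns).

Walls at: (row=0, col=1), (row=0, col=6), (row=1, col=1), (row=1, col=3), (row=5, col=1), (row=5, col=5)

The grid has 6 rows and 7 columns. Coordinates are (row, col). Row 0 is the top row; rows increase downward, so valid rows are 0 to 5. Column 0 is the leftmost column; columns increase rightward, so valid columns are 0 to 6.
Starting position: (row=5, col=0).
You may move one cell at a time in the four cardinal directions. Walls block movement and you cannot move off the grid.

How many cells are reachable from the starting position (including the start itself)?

BFS flood-fill from (row=5, col=0):
  Distance 0: (row=5, col=0)
  Distance 1: (row=4, col=0)
  Distance 2: (row=3, col=0), (row=4, col=1)
  Distance 3: (row=2, col=0), (row=3, col=1), (row=4, col=2)
  Distance 4: (row=1, col=0), (row=2, col=1), (row=3, col=2), (row=4, col=3), (row=5, col=2)
  Distance 5: (row=0, col=0), (row=2, col=2), (row=3, col=3), (row=4, col=4), (row=5, col=3)
  Distance 6: (row=1, col=2), (row=2, col=3), (row=3, col=4), (row=4, col=5), (row=5, col=4)
  Distance 7: (row=0, col=2), (row=2, col=4), (row=3, col=5), (row=4, col=6)
  Distance 8: (row=0, col=3), (row=1, col=4), (row=2, col=5), (row=3, col=6), (row=5, col=6)
  Distance 9: (row=0, col=4), (row=1, col=5), (row=2, col=6)
  Distance 10: (row=0, col=5), (row=1, col=6)
Total reachable: 36 (grid has 36 open cells total)

Answer: Reachable cells: 36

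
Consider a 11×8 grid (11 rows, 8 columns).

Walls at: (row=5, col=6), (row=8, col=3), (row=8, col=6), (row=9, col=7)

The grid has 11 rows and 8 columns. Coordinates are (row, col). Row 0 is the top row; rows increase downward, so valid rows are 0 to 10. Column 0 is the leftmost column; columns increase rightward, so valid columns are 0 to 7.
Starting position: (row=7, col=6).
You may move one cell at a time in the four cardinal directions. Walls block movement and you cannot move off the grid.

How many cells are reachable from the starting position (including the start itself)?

Answer: Reachable cells: 84

Derivation:
BFS flood-fill from (row=7, col=6):
  Distance 0: (row=7, col=6)
  Distance 1: (row=6, col=6), (row=7, col=5), (row=7, col=7)
  Distance 2: (row=6, col=5), (row=6, col=7), (row=7, col=4), (row=8, col=5), (row=8, col=7)
  Distance 3: (row=5, col=5), (row=5, col=7), (row=6, col=4), (row=7, col=3), (row=8, col=4), (row=9, col=5)
  Distance 4: (row=4, col=5), (row=4, col=7), (row=5, col=4), (row=6, col=3), (row=7, col=2), (row=9, col=4), (row=9, col=6), (row=10, col=5)
  Distance 5: (row=3, col=5), (row=3, col=7), (row=4, col=4), (row=4, col=6), (row=5, col=3), (row=6, col=2), (row=7, col=1), (row=8, col=2), (row=9, col=3), (row=10, col=4), (row=10, col=6)
  Distance 6: (row=2, col=5), (row=2, col=7), (row=3, col=4), (row=3, col=6), (row=4, col=3), (row=5, col=2), (row=6, col=1), (row=7, col=0), (row=8, col=1), (row=9, col=2), (row=10, col=3), (row=10, col=7)
  Distance 7: (row=1, col=5), (row=1, col=7), (row=2, col=4), (row=2, col=6), (row=3, col=3), (row=4, col=2), (row=5, col=1), (row=6, col=0), (row=8, col=0), (row=9, col=1), (row=10, col=2)
  Distance 8: (row=0, col=5), (row=0, col=7), (row=1, col=4), (row=1, col=6), (row=2, col=3), (row=3, col=2), (row=4, col=1), (row=5, col=0), (row=9, col=0), (row=10, col=1)
  Distance 9: (row=0, col=4), (row=0, col=6), (row=1, col=3), (row=2, col=2), (row=3, col=1), (row=4, col=0), (row=10, col=0)
  Distance 10: (row=0, col=3), (row=1, col=2), (row=2, col=1), (row=3, col=0)
  Distance 11: (row=0, col=2), (row=1, col=1), (row=2, col=0)
  Distance 12: (row=0, col=1), (row=1, col=0)
  Distance 13: (row=0, col=0)
Total reachable: 84 (grid has 84 open cells total)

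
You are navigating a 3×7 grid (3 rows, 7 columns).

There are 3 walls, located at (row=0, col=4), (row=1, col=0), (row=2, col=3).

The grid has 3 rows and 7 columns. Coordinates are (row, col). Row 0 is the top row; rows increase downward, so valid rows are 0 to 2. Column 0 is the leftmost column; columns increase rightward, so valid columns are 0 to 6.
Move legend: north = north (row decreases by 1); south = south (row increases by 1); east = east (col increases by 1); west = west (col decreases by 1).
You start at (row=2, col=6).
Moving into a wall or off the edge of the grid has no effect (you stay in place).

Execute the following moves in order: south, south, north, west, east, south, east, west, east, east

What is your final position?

Start: (row=2, col=6)
  south (south): blocked, stay at (row=2, col=6)
  south (south): blocked, stay at (row=2, col=6)
  north (north): (row=2, col=6) -> (row=1, col=6)
  west (west): (row=1, col=6) -> (row=1, col=5)
  east (east): (row=1, col=5) -> (row=1, col=6)
  south (south): (row=1, col=6) -> (row=2, col=6)
  east (east): blocked, stay at (row=2, col=6)
  west (west): (row=2, col=6) -> (row=2, col=5)
  east (east): (row=2, col=5) -> (row=2, col=6)
  east (east): blocked, stay at (row=2, col=6)
Final: (row=2, col=6)

Answer: Final position: (row=2, col=6)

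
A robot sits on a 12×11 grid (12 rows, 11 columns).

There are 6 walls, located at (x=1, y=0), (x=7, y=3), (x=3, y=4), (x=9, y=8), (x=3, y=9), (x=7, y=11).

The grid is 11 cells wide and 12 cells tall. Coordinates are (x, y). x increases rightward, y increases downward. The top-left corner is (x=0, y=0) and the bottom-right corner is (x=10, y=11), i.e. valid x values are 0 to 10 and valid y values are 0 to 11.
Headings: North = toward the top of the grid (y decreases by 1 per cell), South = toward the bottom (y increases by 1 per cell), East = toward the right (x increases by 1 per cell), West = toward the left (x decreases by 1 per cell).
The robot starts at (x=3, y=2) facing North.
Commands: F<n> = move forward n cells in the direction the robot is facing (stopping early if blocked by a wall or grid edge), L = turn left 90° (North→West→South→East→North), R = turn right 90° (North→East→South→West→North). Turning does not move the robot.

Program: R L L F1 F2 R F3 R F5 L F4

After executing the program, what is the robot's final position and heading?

Start: (x=3, y=2), facing North
  R: turn right, now facing East
  L: turn left, now facing North
  L: turn left, now facing West
  F1: move forward 1, now at (x=2, y=2)
  F2: move forward 2, now at (x=0, y=2)
  R: turn right, now facing North
  F3: move forward 2/3 (blocked), now at (x=0, y=0)
  R: turn right, now facing East
  F5: move forward 0/5 (blocked), now at (x=0, y=0)
  L: turn left, now facing North
  F4: move forward 0/4 (blocked), now at (x=0, y=0)
Final: (x=0, y=0), facing North

Answer: Final position: (x=0, y=0), facing North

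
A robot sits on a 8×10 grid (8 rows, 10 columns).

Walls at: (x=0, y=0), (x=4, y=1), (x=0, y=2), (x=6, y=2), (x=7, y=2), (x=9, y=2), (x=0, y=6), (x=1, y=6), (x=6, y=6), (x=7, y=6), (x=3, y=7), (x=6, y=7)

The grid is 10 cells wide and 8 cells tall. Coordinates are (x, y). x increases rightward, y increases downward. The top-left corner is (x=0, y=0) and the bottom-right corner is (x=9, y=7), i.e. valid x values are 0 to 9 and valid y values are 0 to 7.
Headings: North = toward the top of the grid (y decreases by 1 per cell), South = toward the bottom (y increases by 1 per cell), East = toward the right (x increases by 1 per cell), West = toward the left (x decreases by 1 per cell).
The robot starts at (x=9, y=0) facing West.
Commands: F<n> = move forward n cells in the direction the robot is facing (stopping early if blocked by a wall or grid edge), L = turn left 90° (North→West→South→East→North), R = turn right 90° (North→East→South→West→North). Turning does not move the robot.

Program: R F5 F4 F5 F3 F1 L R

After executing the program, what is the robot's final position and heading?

Start: (x=9, y=0), facing West
  R: turn right, now facing North
  F5: move forward 0/5 (blocked), now at (x=9, y=0)
  F4: move forward 0/4 (blocked), now at (x=9, y=0)
  F5: move forward 0/5 (blocked), now at (x=9, y=0)
  F3: move forward 0/3 (blocked), now at (x=9, y=0)
  F1: move forward 0/1 (blocked), now at (x=9, y=0)
  L: turn left, now facing West
  R: turn right, now facing North
Final: (x=9, y=0), facing North

Answer: Final position: (x=9, y=0), facing North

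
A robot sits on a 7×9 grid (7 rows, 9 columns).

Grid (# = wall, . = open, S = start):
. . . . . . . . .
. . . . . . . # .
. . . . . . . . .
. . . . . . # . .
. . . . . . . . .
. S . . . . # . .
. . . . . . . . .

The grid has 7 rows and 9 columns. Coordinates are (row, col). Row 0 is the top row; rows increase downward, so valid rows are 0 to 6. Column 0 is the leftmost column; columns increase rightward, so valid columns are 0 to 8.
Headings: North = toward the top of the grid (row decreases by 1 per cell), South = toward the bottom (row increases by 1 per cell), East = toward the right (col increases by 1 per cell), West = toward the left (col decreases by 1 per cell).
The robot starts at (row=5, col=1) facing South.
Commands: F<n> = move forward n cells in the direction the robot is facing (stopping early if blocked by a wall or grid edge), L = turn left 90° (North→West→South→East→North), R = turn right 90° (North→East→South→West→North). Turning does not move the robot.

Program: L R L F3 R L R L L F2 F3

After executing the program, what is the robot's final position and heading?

Answer: Final position: (row=0, col=4), facing North

Derivation:
Start: (row=5, col=1), facing South
  L: turn left, now facing East
  R: turn right, now facing South
  L: turn left, now facing East
  F3: move forward 3, now at (row=5, col=4)
  R: turn right, now facing South
  L: turn left, now facing East
  R: turn right, now facing South
  L: turn left, now facing East
  L: turn left, now facing North
  F2: move forward 2, now at (row=3, col=4)
  F3: move forward 3, now at (row=0, col=4)
Final: (row=0, col=4), facing North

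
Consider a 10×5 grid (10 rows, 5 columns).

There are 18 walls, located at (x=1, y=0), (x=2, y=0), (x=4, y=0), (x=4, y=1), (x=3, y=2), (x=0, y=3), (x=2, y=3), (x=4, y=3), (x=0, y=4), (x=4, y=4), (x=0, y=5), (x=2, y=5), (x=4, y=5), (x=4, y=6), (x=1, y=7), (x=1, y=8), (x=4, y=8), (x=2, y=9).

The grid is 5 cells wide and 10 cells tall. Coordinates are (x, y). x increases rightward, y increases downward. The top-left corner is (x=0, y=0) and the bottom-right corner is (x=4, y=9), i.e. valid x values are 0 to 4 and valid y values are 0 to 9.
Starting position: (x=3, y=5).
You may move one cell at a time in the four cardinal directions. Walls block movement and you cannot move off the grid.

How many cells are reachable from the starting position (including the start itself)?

Answer: Reachable cells: 31

Derivation:
BFS flood-fill from (x=3, y=5):
  Distance 0: (x=3, y=5)
  Distance 1: (x=3, y=4), (x=3, y=6)
  Distance 2: (x=3, y=3), (x=2, y=4), (x=2, y=6), (x=3, y=7)
  Distance 3: (x=1, y=4), (x=1, y=6), (x=2, y=7), (x=4, y=7), (x=3, y=8)
  Distance 4: (x=1, y=3), (x=1, y=5), (x=0, y=6), (x=2, y=8), (x=3, y=9)
  Distance 5: (x=1, y=2), (x=0, y=7), (x=4, y=9)
  Distance 6: (x=1, y=1), (x=0, y=2), (x=2, y=2), (x=0, y=8)
  Distance 7: (x=0, y=1), (x=2, y=1), (x=0, y=9)
  Distance 8: (x=0, y=0), (x=3, y=1), (x=1, y=9)
  Distance 9: (x=3, y=0)
Total reachable: 31 (grid has 32 open cells total)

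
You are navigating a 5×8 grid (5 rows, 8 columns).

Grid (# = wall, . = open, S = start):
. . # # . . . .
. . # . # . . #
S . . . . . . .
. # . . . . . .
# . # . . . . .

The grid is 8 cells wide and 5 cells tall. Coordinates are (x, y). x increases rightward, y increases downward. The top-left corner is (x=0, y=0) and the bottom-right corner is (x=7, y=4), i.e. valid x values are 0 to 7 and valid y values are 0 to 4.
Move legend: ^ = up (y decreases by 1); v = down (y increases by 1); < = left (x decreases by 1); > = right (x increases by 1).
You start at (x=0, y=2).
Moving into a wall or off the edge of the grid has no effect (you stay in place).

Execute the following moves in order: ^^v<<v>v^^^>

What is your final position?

Start: (x=0, y=2)
  ^ (up): (x=0, y=2) -> (x=0, y=1)
  ^ (up): (x=0, y=1) -> (x=0, y=0)
  v (down): (x=0, y=0) -> (x=0, y=1)
  < (left): blocked, stay at (x=0, y=1)
  < (left): blocked, stay at (x=0, y=1)
  v (down): (x=0, y=1) -> (x=0, y=2)
  > (right): (x=0, y=2) -> (x=1, y=2)
  v (down): blocked, stay at (x=1, y=2)
  ^ (up): (x=1, y=2) -> (x=1, y=1)
  ^ (up): (x=1, y=1) -> (x=1, y=0)
  ^ (up): blocked, stay at (x=1, y=0)
  > (right): blocked, stay at (x=1, y=0)
Final: (x=1, y=0)

Answer: Final position: (x=1, y=0)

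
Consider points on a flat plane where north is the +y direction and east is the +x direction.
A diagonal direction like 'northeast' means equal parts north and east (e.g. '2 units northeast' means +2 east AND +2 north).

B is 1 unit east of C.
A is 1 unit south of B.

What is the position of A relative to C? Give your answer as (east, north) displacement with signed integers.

Place C at the origin (east=0, north=0).
  B is 1 unit east of C: delta (east=+1, north=+0); B at (east=1, north=0).
  A is 1 unit south of B: delta (east=+0, north=-1); A at (east=1, north=-1).
Therefore A relative to C: (east=1, north=-1).

Answer: A is at (east=1, north=-1) relative to C.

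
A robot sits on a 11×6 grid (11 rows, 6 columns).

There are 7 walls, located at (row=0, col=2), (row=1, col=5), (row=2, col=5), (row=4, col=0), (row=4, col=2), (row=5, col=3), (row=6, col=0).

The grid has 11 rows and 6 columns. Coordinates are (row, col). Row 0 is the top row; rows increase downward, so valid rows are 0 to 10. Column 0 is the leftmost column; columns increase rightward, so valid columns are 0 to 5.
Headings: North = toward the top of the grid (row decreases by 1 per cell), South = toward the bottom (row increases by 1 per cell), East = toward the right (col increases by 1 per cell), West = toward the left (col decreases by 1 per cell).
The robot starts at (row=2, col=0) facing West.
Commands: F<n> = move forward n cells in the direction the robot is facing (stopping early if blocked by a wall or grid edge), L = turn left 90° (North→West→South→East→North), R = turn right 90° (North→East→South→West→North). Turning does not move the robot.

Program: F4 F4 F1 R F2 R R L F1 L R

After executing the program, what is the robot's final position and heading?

Start: (row=2, col=0), facing West
  F4: move forward 0/4 (blocked), now at (row=2, col=0)
  F4: move forward 0/4 (blocked), now at (row=2, col=0)
  F1: move forward 0/1 (blocked), now at (row=2, col=0)
  R: turn right, now facing North
  F2: move forward 2, now at (row=0, col=0)
  R: turn right, now facing East
  R: turn right, now facing South
  L: turn left, now facing East
  F1: move forward 1, now at (row=0, col=1)
  L: turn left, now facing North
  R: turn right, now facing East
Final: (row=0, col=1), facing East

Answer: Final position: (row=0, col=1), facing East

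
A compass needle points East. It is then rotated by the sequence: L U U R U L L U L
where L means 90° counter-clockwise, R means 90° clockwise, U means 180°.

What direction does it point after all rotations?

Answer: Final heading: South

Derivation:
Start: East
  L (left (90° counter-clockwise)) -> North
  U (U-turn (180°)) -> South
  U (U-turn (180°)) -> North
  R (right (90° clockwise)) -> East
  U (U-turn (180°)) -> West
  L (left (90° counter-clockwise)) -> South
  L (left (90° counter-clockwise)) -> East
  U (U-turn (180°)) -> West
  L (left (90° counter-clockwise)) -> South
Final: South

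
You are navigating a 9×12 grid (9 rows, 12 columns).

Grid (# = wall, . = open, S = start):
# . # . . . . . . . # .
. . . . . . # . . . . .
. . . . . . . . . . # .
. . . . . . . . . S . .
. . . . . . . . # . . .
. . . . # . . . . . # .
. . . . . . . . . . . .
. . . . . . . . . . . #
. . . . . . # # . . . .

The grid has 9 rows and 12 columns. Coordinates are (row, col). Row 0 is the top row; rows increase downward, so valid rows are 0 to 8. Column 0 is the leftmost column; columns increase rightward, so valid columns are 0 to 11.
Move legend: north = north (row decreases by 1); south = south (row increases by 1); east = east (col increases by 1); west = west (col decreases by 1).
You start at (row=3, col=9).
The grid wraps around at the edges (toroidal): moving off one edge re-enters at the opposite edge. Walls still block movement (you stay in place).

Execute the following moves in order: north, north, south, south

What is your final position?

Answer: Final position: (row=3, col=9)

Derivation:
Start: (row=3, col=9)
  north (north): (row=3, col=9) -> (row=2, col=9)
  north (north): (row=2, col=9) -> (row=1, col=9)
  south (south): (row=1, col=9) -> (row=2, col=9)
  south (south): (row=2, col=9) -> (row=3, col=9)
Final: (row=3, col=9)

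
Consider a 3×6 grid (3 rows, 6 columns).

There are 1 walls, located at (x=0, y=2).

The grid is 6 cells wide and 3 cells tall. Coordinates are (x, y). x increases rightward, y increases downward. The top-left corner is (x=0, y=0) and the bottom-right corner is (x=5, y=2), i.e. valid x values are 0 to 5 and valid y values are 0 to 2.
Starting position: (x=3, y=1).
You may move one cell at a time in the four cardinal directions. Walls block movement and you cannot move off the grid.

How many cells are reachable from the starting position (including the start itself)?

Answer: Reachable cells: 17

Derivation:
BFS flood-fill from (x=3, y=1):
  Distance 0: (x=3, y=1)
  Distance 1: (x=3, y=0), (x=2, y=1), (x=4, y=1), (x=3, y=2)
  Distance 2: (x=2, y=0), (x=4, y=0), (x=1, y=1), (x=5, y=1), (x=2, y=2), (x=4, y=2)
  Distance 3: (x=1, y=0), (x=5, y=0), (x=0, y=1), (x=1, y=2), (x=5, y=2)
  Distance 4: (x=0, y=0)
Total reachable: 17 (grid has 17 open cells total)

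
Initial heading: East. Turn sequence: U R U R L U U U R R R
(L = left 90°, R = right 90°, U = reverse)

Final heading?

Start: East
  U (U-turn (180°)) -> West
  R (right (90° clockwise)) -> North
  U (U-turn (180°)) -> South
  R (right (90° clockwise)) -> West
  L (left (90° counter-clockwise)) -> South
  U (U-turn (180°)) -> North
  U (U-turn (180°)) -> South
  U (U-turn (180°)) -> North
  R (right (90° clockwise)) -> East
  R (right (90° clockwise)) -> South
  R (right (90° clockwise)) -> West
Final: West

Answer: Final heading: West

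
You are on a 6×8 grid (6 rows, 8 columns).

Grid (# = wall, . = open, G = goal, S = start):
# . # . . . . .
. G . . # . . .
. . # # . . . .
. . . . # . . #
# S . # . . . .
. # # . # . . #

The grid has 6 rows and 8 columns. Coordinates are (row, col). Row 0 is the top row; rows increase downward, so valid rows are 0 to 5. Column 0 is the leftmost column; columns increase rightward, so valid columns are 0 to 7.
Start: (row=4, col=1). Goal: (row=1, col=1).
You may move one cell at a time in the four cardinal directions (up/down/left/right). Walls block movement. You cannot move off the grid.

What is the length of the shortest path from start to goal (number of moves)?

Answer: Shortest path length: 3

Derivation:
BFS from (row=4, col=1) until reaching (row=1, col=1):
  Distance 0: (row=4, col=1)
  Distance 1: (row=3, col=1), (row=4, col=2)
  Distance 2: (row=2, col=1), (row=3, col=0), (row=3, col=2)
  Distance 3: (row=1, col=1), (row=2, col=0), (row=3, col=3)  <- goal reached here
One shortest path (3 moves): (row=4, col=1) -> (row=3, col=1) -> (row=2, col=1) -> (row=1, col=1)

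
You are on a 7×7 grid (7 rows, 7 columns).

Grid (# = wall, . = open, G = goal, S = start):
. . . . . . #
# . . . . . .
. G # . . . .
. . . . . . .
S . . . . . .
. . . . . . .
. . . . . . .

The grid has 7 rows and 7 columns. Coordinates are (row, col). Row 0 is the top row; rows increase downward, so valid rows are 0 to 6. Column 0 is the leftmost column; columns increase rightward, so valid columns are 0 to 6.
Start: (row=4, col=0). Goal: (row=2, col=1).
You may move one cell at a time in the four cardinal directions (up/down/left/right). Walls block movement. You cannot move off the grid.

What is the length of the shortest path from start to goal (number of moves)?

BFS from (row=4, col=0) until reaching (row=2, col=1):
  Distance 0: (row=4, col=0)
  Distance 1: (row=3, col=0), (row=4, col=1), (row=5, col=0)
  Distance 2: (row=2, col=0), (row=3, col=1), (row=4, col=2), (row=5, col=1), (row=6, col=0)
  Distance 3: (row=2, col=1), (row=3, col=2), (row=4, col=3), (row=5, col=2), (row=6, col=1)  <- goal reached here
One shortest path (3 moves): (row=4, col=0) -> (row=4, col=1) -> (row=3, col=1) -> (row=2, col=1)

Answer: Shortest path length: 3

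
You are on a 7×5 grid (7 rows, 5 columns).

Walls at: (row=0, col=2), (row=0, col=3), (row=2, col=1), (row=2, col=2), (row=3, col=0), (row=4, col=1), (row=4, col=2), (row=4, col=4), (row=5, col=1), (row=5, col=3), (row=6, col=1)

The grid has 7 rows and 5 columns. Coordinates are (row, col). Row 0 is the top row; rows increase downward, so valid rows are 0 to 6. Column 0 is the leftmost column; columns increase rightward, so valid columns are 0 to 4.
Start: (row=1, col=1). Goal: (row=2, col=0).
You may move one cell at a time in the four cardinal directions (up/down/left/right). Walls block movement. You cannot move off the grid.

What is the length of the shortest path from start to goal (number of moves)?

BFS from (row=1, col=1) until reaching (row=2, col=0):
  Distance 0: (row=1, col=1)
  Distance 1: (row=0, col=1), (row=1, col=0), (row=1, col=2)
  Distance 2: (row=0, col=0), (row=1, col=3), (row=2, col=0)  <- goal reached here
One shortest path (2 moves): (row=1, col=1) -> (row=1, col=0) -> (row=2, col=0)

Answer: Shortest path length: 2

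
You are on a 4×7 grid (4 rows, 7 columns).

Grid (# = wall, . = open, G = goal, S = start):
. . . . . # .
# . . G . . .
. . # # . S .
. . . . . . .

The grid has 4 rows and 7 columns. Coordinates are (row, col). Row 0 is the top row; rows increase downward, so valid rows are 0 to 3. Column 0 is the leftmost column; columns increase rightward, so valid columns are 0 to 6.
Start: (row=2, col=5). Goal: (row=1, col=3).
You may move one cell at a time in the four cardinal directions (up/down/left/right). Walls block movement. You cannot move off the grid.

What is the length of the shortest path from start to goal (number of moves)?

Answer: Shortest path length: 3

Derivation:
BFS from (row=2, col=5) until reaching (row=1, col=3):
  Distance 0: (row=2, col=5)
  Distance 1: (row=1, col=5), (row=2, col=4), (row=2, col=6), (row=3, col=5)
  Distance 2: (row=1, col=4), (row=1, col=6), (row=3, col=4), (row=3, col=6)
  Distance 3: (row=0, col=4), (row=0, col=6), (row=1, col=3), (row=3, col=3)  <- goal reached here
One shortest path (3 moves): (row=2, col=5) -> (row=2, col=4) -> (row=1, col=4) -> (row=1, col=3)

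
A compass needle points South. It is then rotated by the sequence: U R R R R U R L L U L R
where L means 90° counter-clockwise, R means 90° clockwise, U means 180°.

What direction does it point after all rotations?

Start: South
  U (U-turn (180°)) -> North
  R (right (90° clockwise)) -> East
  R (right (90° clockwise)) -> South
  R (right (90° clockwise)) -> West
  R (right (90° clockwise)) -> North
  U (U-turn (180°)) -> South
  R (right (90° clockwise)) -> West
  L (left (90° counter-clockwise)) -> South
  L (left (90° counter-clockwise)) -> East
  U (U-turn (180°)) -> West
  L (left (90° counter-clockwise)) -> South
  R (right (90° clockwise)) -> West
Final: West

Answer: Final heading: West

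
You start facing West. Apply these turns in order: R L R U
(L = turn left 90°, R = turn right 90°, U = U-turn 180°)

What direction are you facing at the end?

Start: West
  R (right (90° clockwise)) -> North
  L (left (90° counter-clockwise)) -> West
  R (right (90° clockwise)) -> North
  U (U-turn (180°)) -> South
Final: South

Answer: Final heading: South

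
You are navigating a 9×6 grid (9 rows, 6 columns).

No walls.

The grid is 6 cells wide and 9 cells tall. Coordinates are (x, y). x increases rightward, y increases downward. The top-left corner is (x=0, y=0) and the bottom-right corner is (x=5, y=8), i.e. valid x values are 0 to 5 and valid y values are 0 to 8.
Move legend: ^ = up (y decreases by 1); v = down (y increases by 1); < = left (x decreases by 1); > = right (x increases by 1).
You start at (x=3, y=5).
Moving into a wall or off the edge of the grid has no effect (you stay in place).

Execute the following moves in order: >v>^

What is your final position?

Start: (x=3, y=5)
  > (right): (x=3, y=5) -> (x=4, y=5)
  v (down): (x=4, y=5) -> (x=4, y=6)
  > (right): (x=4, y=6) -> (x=5, y=6)
  ^ (up): (x=5, y=6) -> (x=5, y=5)
Final: (x=5, y=5)

Answer: Final position: (x=5, y=5)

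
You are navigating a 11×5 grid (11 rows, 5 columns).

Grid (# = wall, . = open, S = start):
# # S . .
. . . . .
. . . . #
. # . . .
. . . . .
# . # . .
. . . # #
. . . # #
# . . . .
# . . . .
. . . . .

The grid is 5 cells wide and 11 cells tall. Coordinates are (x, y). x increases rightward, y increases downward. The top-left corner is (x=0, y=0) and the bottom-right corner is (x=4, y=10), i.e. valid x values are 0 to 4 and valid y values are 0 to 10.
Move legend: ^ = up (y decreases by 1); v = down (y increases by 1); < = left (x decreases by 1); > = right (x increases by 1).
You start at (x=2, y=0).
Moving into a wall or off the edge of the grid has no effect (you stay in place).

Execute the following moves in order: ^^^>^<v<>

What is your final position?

Answer: Final position: (x=2, y=1)

Derivation:
Start: (x=2, y=0)
  [×3]^ (up): blocked, stay at (x=2, y=0)
  > (right): (x=2, y=0) -> (x=3, y=0)
  ^ (up): blocked, stay at (x=3, y=0)
  < (left): (x=3, y=0) -> (x=2, y=0)
  v (down): (x=2, y=0) -> (x=2, y=1)
  < (left): (x=2, y=1) -> (x=1, y=1)
  > (right): (x=1, y=1) -> (x=2, y=1)
Final: (x=2, y=1)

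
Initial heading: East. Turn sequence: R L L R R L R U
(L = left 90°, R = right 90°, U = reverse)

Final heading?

Answer: Final heading: North

Derivation:
Start: East
  R (right (90° clockwise)) -> South
  L (left (90° counter-clockwise)) -> East
  L (left (90° counter-clockwise)) -> North
  R (right (90° clockwise)) -> East
  R (right (90° clockwise)) -> South
  L (left (90° counter-clockwise)) -> East
  R (right (90° clockwise)) -> South
  U (U-turn (180°)) -> North
Final: North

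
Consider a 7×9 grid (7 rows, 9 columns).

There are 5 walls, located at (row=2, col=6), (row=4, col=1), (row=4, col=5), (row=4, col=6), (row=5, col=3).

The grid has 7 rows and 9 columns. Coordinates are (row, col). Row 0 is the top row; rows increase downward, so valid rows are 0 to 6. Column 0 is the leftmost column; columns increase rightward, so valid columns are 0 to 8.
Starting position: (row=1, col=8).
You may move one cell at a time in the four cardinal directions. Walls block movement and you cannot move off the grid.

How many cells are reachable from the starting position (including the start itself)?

Answer: Reachable cells: 58

Derivation:
BFS flood-fill from (row=1, col=8):
  Distance 0: (row=1, col=8)
  Distance 1: (row=0, col=8), (row=1, col=7), (row=2, col=8)
  Distance 2: (row=0, col=7), (row=1, col=6), (row=2, col=7), (row=3, col=8)
  Distance 3: (row=0, col=6), (row=1, col=5), (row=3, col=7), (row=4, col=8)
  Distance 4: (row=0, col=5), (row=1, col=4), (row=2, col=5), (row=3, col=6), (row=4, col=7), (row=5, col=8)
  Distance 5: (row=0, col=4), (row=1, col=3), (row=2, col=4), (row=3, col=5), (row=5, col=7), (row=6, col=8)
  Distance 6: (row=0, col=3), (row=1, col=2), (row=2, col=3), (row=3, col=4), (row=5, col=6), (row=6, col=7)
  Distance 7: (row=0, col=2), (row=1, col=1), (row=2, col=2), (row=3, col=3), (row=4, col=4), (row=5, col=5), (row=6, col=6)
  Distance 8: (row=0, col=1), (row=1, col=0), (row=2, col=1), (row=3, col=2), (row=4, col=3), (row=5, col=4), (row=6, col=5)
  Distance 9: (row=0, col=0), (row=2, col=0), (row=3, col=1), (row=4, col=2), (row=6, col=4)
  Distance 10: (row=3, col=0), (row=5, col=2), (row=6, col=3)
  Distance 11: (row=4, col=0), (row=5, col=1), (row=6, col=2)
  Distance 12: (row=5, col=0), (row=6, col=1)
  Distance 13: (row=6, col=0)
Total reachable: 58 (grid has 58 open cells total)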